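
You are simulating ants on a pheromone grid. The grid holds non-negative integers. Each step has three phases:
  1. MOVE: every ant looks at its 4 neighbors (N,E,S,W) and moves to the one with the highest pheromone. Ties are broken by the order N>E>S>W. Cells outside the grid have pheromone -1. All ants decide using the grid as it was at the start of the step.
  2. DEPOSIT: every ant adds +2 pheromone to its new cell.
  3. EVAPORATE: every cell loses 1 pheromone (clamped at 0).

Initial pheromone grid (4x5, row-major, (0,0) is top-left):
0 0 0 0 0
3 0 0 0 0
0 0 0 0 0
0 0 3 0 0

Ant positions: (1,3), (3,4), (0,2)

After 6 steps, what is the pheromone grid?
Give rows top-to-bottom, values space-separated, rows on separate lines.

After step 1: ants at (0,3),(2,4),(0,3)
  0 0 0 3 0
  2 0 0 0 0
  0 0 0 0 1
  0 0 2 0 0
After step 2: ants at (0,4),(1,4),(0,4)
  0 0 0 2 3
  1 0 0 0 1
  0 0 0 0 0
  0 0 1 0 0
After step 3: ants at (0,3),(0,4),(0,3)
  0 0 0 5 4
  0 0 0 0 0
  0 0 0 0 0
  0 0 0 0 0
After step 4: ants at (0,4),(0,3),(0,4)
  0 0 0 6 7
  0 0 0 0 0
  0 0 0 0 0
  0 0 0 0 0
After step 5: ants at (0,3),(0,4),(0,3)
  0 0 0 9 8
  0 0 0 0 0
  0 0 0 0 0
  0 0 0 0 0
After step 6: ants at (0,4),(0,3),(0,4)
  0 0 0 10 11
  0 0 0 0 0
  0 0 0 0 0
  0 0 0 0 0

0 0 0 10 11
0 0 0 0 0
0 0 0 0 0
0 0 0 0 0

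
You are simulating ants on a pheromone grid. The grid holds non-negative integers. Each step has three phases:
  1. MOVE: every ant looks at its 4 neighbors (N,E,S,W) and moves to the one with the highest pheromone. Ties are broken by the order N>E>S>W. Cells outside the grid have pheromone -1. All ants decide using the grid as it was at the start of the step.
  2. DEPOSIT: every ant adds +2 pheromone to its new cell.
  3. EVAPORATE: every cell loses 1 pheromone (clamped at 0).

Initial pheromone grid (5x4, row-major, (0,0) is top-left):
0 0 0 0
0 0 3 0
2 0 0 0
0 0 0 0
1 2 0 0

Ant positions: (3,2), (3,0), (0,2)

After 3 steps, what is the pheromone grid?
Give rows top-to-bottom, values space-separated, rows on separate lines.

After step 1: ants at (2,2),(2,0),(1,2)
  0 0 0 0
  0 0 4 0
  3 0 1 0
  0 0 0 0
  0 1 0 0
After step 2: ants at (1,2),(1,0),(2,2)
  0 0 0 0
  1 0 5 0
  2 0 2 0
  0 0 0 0
  0 0 0 0
After step 3: ants at (2,2),(2,0),(1,2)
  0 0 0 0
  0 0 6 0
  3 0 3 0
  0 0 0 0
  0 0 0 0

0 0 0 0
0 0 6 0
3 0 3 0
0 0 0 0
0 0 0 0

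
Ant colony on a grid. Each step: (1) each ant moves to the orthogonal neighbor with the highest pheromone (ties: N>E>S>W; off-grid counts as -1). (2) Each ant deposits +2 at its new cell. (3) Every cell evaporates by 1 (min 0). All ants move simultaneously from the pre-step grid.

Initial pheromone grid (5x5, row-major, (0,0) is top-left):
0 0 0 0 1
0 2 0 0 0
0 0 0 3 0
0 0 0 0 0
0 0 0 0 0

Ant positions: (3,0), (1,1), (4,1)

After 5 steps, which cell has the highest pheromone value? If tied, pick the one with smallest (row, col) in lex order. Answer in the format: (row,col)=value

Answer: (1,1)=9

Derivation:
Step 1: ant0:(3,0)->N->(2,0) | ant1:(1,1)->N->(0,1) | ant2:(4,1)->N->(3,1)
  grid max=2 at (2,3)
Step 2: ant0:(2,0)->N->(1,0) | ant1:(0,1)->S->(1,1) | ant2:(3,1)->N->(2,1)
  grid max=2 at (1,1)
Step 3: ant0:(1,0)->E->(1,1) | ant1:(1,1)->S->(2,1) | ant2:(2,1)->N->(1,1)
  grid max=5 at (1,1)
Step 4: ant0:(1,1)->S->(2,1) | ant1:(2,1)->N->(1,1) | ant2:(1,1)->S->(2,1)
  grid max=6 at (1,1)
Step 5: ant0:(2,1)->N->(1,1) | ant1:(1,1)->S->(2,1) | ant2:(2,1)->N->(1,1)
  grid max=9 at (1,1)
Final grid:
  0 0 0 0 0
  0 9 0 0 0
  0 6 0 0 0
  0 0 0 0 0
  0 0 0 0 0
Max pheromone 9 at (1,1)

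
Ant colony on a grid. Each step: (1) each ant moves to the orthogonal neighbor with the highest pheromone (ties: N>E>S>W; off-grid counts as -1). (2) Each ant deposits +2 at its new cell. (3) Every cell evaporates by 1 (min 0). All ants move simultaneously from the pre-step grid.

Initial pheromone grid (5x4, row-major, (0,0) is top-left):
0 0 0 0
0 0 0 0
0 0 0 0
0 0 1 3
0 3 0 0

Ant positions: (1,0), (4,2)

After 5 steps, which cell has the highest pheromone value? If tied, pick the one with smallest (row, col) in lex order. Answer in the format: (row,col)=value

Step 1: ant0:(1,0)->N->(0,0) | ant1:(4,2)->W->(4,1)
  grid max=4 at (4,1)
Step 2: ant0:(0,0)->E->(0,1) | ant1:(4,1)->N->(3,1)
  grid max=3 at (4,1)
Step 3: ant0:(0,1)->E->(0,2) | ant1:(3,1)->S->(4,1)
  grid max=4 at (4,1)
Step 4: ant0:(0,2)->E->(0,3) | ant1:(4,1)->N->(3,1)
  grid max=3 at (4,1)
Step 5: ant0:(0,3)->S->(1,3) | ant1:(3,1)->S->(4,1)
  grid max=4 at (4,1)
Final grid:
  0 0 0 0
  0 0 0 1
  0 0 0 0
  0 0 0 0
  0 4 0 0
Max pheromone 4 at (4,1)

Answer: (4,1)=4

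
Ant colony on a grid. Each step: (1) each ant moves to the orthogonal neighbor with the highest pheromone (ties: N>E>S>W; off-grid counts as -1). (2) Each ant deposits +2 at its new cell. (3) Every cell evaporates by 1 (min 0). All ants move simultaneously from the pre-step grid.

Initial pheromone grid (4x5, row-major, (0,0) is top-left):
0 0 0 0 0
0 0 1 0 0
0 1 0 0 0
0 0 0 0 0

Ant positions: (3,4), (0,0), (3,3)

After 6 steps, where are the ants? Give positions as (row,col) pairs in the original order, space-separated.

Step 1: ant0:(3,4)->N->(2,4) | ant1:(0,0)->E->(0,1) | ant2:(3,3)->N->(2,3)
  grid max=1 at (0,1)
Step 2: ant0:(2,4)->W->(2,3) | ant1:(0,1)->E->(0,2) | ant2:(2,3)->E->(2,4)
  grid max=2 at (2,3)
Step 3: ant0:(2,3)->E->(2,4) | ant1:(0,2)->E->(0,3) | ant2:(2,4)->W->(2,3)
  grid max=3 at (2,3)
Step 4: ant0:(2,4)->W->(2,3) | ant1:(0,3)->E->(0,4) | ant2:(2,3)->E->(2,4)
  grid max=4 at (2,3)
Step 5: ant0:(2,3)->E->(2,4) | ant1:(0,4)->S->(1,4) | ant2:(2,4)->W->(2,3)
  grid max=5 at (2,3)
Step 6: ant0:(2,4)->W->(2,3) | ant1:(1,4)->S->(2,4) | ant2:(2,3)->E->(2,4)
  grid max=8 at (2,4)

(2,3) (2,4) (2,4)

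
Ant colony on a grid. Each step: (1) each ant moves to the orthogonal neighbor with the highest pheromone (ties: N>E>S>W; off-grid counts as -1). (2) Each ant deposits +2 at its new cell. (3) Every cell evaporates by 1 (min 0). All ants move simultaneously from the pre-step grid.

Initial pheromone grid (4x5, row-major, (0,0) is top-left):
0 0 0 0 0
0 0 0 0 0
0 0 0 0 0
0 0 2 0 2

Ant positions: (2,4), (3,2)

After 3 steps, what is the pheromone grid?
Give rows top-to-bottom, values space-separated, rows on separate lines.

After step 1: ants at (3,4),(2,2)
  0 0 0 0 0
  0 0 0 0 0
  0 0 1 0 0
  0 0 1 0 3
After step 2: ants at (2,4),(3,2)
  0 0 0 0 0
  0 0 0 0 0
  0 0 0 0 1
  0 0 2 0 2
After step 3: ants at (3,4),(2,2)
  0 0 0 0 0
  0 0 0 0 0
  0 0 1 0 0
  0 0 1 0 3

0 0 0 0 0
0 0 0 0 0
0 0 1 0 0
0 0 1 0 3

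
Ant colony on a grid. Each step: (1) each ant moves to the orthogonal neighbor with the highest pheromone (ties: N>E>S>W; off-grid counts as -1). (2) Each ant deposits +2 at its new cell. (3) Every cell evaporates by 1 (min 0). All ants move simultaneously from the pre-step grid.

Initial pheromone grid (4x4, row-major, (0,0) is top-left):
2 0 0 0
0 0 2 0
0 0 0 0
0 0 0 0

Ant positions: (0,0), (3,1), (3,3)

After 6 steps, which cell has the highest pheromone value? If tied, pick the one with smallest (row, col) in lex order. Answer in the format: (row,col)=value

Answer: (0,0)=6

Derivation:
Step 1: ant0:(0,0)->E->(0,1) | ant1:(3,1)->N->(2,1) | ant2:(3,3)->N->(2,3)
  grid max=1 at (0,0)
Step 2: ant0:(0,1)->W->(0,0) | ant1:(2,1)->N->(1,1) | ant2:(2,3)->N->(1,3)
  grid max=2 at (0,0)
Step 3: ant0:(0,0)->E->(0,1) | ant1:(1,1)->N->(0,1) | ant2:(1,3)->N->(0,3)
  grid max=3 at (0,1)
Step 4: ant0:(0,1)->W->(0,0) | ant1:(0,1)->W->(0,0) | ant2:(0,3)->S->(1,3)
  grid max=4 at (0,0)
Step 5: ant0:(0,0)->E->(0,1) | ant1:(0,0)->E->(0,1) | ant2:(1,3)->N->(0,3)
  grid max=5 at (0,1)
Step 6: ant0:(0,1)->W->(0,0) | ant1:(0,1)->W->(0,0) | ant2:(0,3)->S->(1,3)
  grid max=6 at (0,0)
Final grid:
  6 4 0 0
  0 0 0 1
  0 0 0 0
  0 0 0 0
Max pheromone 6 at (0,0)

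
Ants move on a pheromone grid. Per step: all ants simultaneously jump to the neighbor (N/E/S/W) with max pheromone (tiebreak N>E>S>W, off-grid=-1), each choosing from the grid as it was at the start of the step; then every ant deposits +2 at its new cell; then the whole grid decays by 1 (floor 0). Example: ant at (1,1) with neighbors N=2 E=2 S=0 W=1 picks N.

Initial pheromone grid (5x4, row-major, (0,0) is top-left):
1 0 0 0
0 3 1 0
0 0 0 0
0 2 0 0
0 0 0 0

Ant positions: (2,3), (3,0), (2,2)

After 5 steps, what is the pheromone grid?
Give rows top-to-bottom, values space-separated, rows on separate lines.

After step 1: ants at (1,3),(3,1),(1,2)
  0 0 0 0
  0 2 2 1
  0 0 0 0
  0 3 0 0
  0 0 0 0
After step 2: ants at (1,2),(2,1),(1,1)
  0 0 0 0
  0 3 3 0
  0 1 0 0
  0 2 0 0
  0 0 0 0
After step 3: ants at (1,1),(1,1),(1,2)
  0 0 0 0
  0 6 4 0
  0 0 0 0
  0 1 0 0
  0 0 0 0
After step 4: ants at (1,2),(1,2),(1,1)
  0 0 0 0
  0 7 7 0
  0 0 0 0
  0 0 0 0
  0 0 0 0
After step 5: ants at (1,1),(1,1),(1,2)
  0 0 0 0
  0 10 8 0
  0 0 0 0
  0 0 0 0
  0 0 0 0

0 0 0 0
0 10 8 0
0 0 0 0
0 0 0 0
0 0 0 0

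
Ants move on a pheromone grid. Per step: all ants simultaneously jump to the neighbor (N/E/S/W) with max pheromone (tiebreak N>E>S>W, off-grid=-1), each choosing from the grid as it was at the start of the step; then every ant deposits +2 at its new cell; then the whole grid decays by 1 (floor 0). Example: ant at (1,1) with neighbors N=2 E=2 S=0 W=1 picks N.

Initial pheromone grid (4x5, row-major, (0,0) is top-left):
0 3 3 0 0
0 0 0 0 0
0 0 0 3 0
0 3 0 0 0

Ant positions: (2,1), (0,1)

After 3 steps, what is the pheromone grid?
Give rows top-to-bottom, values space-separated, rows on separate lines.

After step 1: ants at (3,1),(0,2)
  0 2 4 0 0
  0 0 0 0 0
  0 0 0 2 0
  0 4 0 0 0
After step 2: ants at (2,1),(0,1)
  0 3 3 0 0
  0 0 0 0 0
  0 1 0 1 0
  0 3 0 0 0
After step 3: ants at (3,1),(0,2)
  0 2 4 0 0
  0 0 0 0 0
  0 0 0 0 0
  0 4 0 0 0

0 2 4 0 0
0 0 0 0 0
0 0 0 0 0
0 4 0 0 0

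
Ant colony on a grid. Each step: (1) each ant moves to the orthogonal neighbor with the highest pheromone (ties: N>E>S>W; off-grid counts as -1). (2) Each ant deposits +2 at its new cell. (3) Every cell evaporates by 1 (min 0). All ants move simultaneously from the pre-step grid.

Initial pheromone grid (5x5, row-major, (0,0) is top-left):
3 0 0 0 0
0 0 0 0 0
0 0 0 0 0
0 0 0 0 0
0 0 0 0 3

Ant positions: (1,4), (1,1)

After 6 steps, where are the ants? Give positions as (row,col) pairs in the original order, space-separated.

Step 1: ant0:(1,4)->N->(0,4) | ant1:(1,1)->N->(0,1)
  grid max=2 at (0,0)
Step 2: ant0:(0,4)->S->(1,4) | ant1:(0,1)->W->(0,0)
  grid max=3 at (0,0)
Step 3: ant0:(1,4)->N->(0,4) | ant1:(0,0)->E->(0,1)
  grid max=2 at (0,0)
Step 4: ant0:(0,4)->S->(1,4) | ant1:(0,1)->W->(0,0)
  grid max=3 at (0,0)
Step 5: ant0:(1,4)->N->(0,4) | ant1:(0,0)->E->(0,1)
  grid max=2 at (0,0)
Step 6: ant0:(0,4)->S->(1,4) | ant1:(0,1)->W->(0,0)
  grid max=3 at (0,0)

(1,4) (0,0)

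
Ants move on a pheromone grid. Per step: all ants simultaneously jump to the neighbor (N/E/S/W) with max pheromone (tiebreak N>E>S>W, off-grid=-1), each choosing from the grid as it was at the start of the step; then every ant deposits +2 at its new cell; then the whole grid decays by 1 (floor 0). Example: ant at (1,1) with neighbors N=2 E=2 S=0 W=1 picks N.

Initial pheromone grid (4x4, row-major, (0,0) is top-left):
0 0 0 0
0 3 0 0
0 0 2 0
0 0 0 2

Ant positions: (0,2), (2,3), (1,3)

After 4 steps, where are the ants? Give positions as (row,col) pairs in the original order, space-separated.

Step 1: ant0:(0,2)->E->(0,3) | ant1:(2,3)->S->(3,3) | ant2:(1,3)->N->(0,3)
  grid max=3 at (0,3)
Step 2: ant0:(0,3)->S->(1,3) | ant1:(3,3)->N->(2,3) | ant2:(0,3)->S->(1,3)
  grid max=3 at (1,3)
Step 3: ant0:(1,3)->N->(0,3) | ant1:(2,3)->N->(1,3) | ant2:(1,3)->N->(0,3)
  grid max=5 at (0,3)
Step 4: ant0:(0,3)->S->(1,3) | ant1:(1,3)->N->(0,3) | ant2:(0,3)->S->(1,3)
  grid max=7 at (1,3)

(1,3) (0,3) (1,3)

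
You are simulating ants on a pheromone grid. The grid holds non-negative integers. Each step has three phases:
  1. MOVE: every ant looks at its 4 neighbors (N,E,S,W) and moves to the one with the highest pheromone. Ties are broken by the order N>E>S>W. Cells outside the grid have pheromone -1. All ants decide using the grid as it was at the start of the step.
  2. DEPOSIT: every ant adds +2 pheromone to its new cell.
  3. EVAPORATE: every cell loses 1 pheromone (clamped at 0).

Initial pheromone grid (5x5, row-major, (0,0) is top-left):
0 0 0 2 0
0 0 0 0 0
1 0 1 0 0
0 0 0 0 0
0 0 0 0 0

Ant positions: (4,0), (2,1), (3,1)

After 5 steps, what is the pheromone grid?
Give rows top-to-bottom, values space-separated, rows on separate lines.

After step 1: ants at (3,0),(2,2),(2,1)
  0 0 0 1 0
  0 0 0 0 0
  0 1 2 0 0
  1 0 0 0 0
  0 0 0 0 0
After step 2: ants at (2,0),(2,1),(2,2)
  0 0 0 0 0
  0 0 0 0 0
  1 2 3 0 0
  0 0 0 0 0
  0 0 0 0 0
After step 3: ants at (2,1),(2,2),(2,1)
  0 0 0 0 0
  0 0 0 0 0
  0 5 4 0 0
  0 0 0 0 0
  0 0 0 0 0
After step 4: ants at (2,2),(2,1),(2,2)
  0 0 0 0 0
  0 0 0 0 0
  0 6 7 0 0
  0 0 0 0 0
  0 0 0 0 0
After step 5: ants at (2,1),(2,2),(2,1)
  0 0 0 0 0
  0 0 0 0 0
  0 9 8 0 0
  0 0 0 0 0
  0 0 0 0 0

0 0 0 0 0
0 0 0 0 0
0 9 8 0 0
0 0 0 0 0
0 0 0 0 0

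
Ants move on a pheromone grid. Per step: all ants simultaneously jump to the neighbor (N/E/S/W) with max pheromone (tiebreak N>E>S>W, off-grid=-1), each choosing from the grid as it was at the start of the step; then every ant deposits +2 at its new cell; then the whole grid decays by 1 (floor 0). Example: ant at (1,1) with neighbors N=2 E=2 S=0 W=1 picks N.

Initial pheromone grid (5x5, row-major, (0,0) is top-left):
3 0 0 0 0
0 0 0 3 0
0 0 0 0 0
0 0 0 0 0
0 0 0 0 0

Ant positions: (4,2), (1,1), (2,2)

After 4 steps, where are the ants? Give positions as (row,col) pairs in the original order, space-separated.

Step 1: ant0:(4,2)->N->(3,2) | ant1:(1,1)->N->(0,1) | ant2:(2,2)->N->(1,2)
  grid max=2 at (0,0)
Step 2: ant0:(3,2)->N->(2,2) | ant1:(0,1)->W->(0,0) | ant2:(1,2)->E->(1,3)
  grid max=3 at (0,0)
Step 3: ant0:(2,2)->N->(1,2) | ant1:(0,0)->E->(0,1) | ant2:(1,3)->N->(0,3)
  grid max=2 at (0,0)
Step 4: ant0:(1,2)->E->(1,3) | ant1:(0,1)->W->(0,0) | ant2:(0,3)->S->(1,3)
  grid max=5 at (1,3)

(1,3) (0,0) (1,3)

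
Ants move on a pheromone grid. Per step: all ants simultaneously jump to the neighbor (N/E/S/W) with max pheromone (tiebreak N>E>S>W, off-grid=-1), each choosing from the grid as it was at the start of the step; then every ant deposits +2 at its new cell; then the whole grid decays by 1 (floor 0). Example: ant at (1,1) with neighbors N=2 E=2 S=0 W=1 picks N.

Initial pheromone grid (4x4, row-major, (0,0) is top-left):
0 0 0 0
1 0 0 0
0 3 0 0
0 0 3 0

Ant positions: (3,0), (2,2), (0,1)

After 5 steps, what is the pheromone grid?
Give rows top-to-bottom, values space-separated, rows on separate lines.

After step 1: ants at (2,0),(3,2),(0,2)
  0 0 1 0
  0 0 0 0
  1 2 0 0
  0 0 4 0
After step 2: ants at (2,1),(2,2),(0,3)
  0 0 0 1
  0 0 0 0
  0 3 1 0
  0 0 3 0
After step 3: ants at (2,2),(3,2),(1,3)
  0 0 0 0
  0 0 0 1
  0 2 2 0
  0 0 4 0
After step 4: ants at (3,2),(2,2),(0,3)
  0 0 0 1
  0 0 0 0
  0 1 3 0
  0 0 5 0
After step 5: ants at (2,2),(3,2),(1,3)
  0 0 0 0
  0 0 0 1
  0 0 4 0
  0 0 6 0

0 0 0 0
0 0 0 1
0 0 4 0
0 0 6 0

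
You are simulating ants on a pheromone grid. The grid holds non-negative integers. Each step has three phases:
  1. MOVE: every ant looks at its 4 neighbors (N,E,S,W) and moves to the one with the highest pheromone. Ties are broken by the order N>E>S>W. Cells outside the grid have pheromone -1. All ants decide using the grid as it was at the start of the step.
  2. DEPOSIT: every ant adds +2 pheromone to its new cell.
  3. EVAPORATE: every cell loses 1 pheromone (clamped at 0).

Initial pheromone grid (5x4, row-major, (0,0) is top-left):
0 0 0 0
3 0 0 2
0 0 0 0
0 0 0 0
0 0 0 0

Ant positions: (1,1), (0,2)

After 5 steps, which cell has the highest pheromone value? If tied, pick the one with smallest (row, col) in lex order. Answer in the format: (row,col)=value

Step 1: ant0:(1,1)->W->(1,0) | ant1:(0,2)->E->(0,3)
  grid max=4 at (1,0)
Step 2: ant0:(1,0)->N->(0,0) | ant1:(0,3)->S->(1,3)
  grid max=3 at (1,0)
Step 3: ant0:(0,0)->S->(1,0) | ant1:(1,3)->N->(0,3)
  grid max=4 at (1,0)
Step 4: ant0:(1,0)->N->(0,0) | ant1:(0,3)->S->(1,3)
  grid max=3 at (1,0)
Step 5: ant0:(0,0)->S->(1,0) | ant1:(1,3)->N->(0,3)
  grid max=4 at (1,0)
Final grid:
  0 0 0 1
  4 0 0 1
  0 0 0 0
  0 0 0 0
  0 0 0 0
Max pheromone 4 at (1,0)

Answer: (1,0)=4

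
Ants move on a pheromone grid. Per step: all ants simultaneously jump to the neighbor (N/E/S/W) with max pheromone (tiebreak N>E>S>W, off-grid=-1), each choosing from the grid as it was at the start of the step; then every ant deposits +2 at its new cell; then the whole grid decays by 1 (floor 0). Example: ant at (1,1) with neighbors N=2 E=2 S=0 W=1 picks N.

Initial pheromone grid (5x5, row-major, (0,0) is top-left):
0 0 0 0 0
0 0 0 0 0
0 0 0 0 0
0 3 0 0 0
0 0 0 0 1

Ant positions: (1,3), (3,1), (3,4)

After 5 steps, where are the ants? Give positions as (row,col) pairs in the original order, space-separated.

Step 1: ant0:(1,3)->N->(0,3) | ant1:(3,1)->N->(2,1) | ant2:(3,4)->S->(4,4)
  grid max=2 at (3,1)
Step 2: ant0:(0,3)->E->(0,4) | ant1:(2,1)->S->(3,1) | ant2:(4,4)->N->(3,4)
  grid max=3 at (3,1)
Step 3: ant0:(0,4)->S->(1,4) | ant1:(3,1)->N->(2,1) | ant2:(3,4)->S->(4,4)
  grid max=2 at (3,1)
Step 4: ant0:(1,4)->N->(0,4) | ant1:(2,1)->S->(3,1) | ant2:(4,4)->N->(3,4)
  grid max=3 at (3,1)
Step 5: ant0:(0,4)->S->(1,4) | ant1:(3,1)->N->(2,1) | ant2:(3,4)->S->(4,4)
  grid max=2 at (3,1)

(1,4) (2,1) (4,4)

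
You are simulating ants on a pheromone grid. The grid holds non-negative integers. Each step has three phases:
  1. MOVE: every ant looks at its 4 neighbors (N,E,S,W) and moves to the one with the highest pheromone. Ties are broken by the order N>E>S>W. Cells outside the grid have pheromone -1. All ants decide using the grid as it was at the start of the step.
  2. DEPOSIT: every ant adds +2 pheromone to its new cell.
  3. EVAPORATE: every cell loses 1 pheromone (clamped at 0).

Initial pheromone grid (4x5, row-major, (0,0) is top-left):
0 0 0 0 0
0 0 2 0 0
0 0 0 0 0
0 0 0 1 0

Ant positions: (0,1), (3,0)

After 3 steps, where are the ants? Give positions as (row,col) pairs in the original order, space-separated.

Step 1: ant0:(0,1)->E->(0,2) | ant1:(3,0)->N->(2,0)
  grid max=1 at (0,2)
Step 2: ant0:(0,2)->S->(1,2) | ant1:(2,0)->N->(1,0)
  grid max=2 at (1,2)
Step 3: ant0:(1,2)->N->(0,2) | ant1:(1,0)->N->(0,0)
  grid max=1 at (0,0)

(0,2) (0,0)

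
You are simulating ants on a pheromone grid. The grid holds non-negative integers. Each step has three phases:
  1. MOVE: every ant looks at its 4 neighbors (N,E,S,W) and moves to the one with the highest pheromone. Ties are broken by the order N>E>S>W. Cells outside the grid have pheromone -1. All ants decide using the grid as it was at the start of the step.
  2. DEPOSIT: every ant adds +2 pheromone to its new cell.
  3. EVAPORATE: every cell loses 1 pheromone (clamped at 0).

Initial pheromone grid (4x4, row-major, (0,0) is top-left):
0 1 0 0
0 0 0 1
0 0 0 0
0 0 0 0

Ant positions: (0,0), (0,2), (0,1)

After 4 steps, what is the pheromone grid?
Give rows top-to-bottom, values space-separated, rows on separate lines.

After step 1: ants at (0,1),(0,1),(0,2)
  0 4 1 0
  0 0 0 0
  0 0 0 0
  0 0 0 0
After step 2: ants at (0,2),(0,2),(0,1)
  0 5 4 0
  0 0 0 0
  0 0 0 0
  0 0 0 0
After step 3: ants at (0,1),(0,1),(0,2)
  0 8 5 0
  0 0 0 0
  0 0 0 0
  0 0 0 0
After step 4: ants at (0,2),(0,2),(0,1)
  0 9 8 0
  0 0 0 0
  0 0 0 0
  0 0 0 0

0 9 8 0
0 0 0 0
0 0 0 0
0 0 0 0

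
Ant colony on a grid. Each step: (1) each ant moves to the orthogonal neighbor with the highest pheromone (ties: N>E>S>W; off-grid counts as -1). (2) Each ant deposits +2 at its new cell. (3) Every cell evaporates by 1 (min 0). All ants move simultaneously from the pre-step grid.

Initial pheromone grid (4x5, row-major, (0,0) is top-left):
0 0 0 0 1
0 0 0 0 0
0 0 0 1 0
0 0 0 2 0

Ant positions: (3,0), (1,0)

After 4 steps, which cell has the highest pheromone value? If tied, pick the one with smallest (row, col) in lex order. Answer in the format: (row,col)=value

Answer: (0,1)=1

Derivation:
Step 1: ant0:(3,0)->N->(2,0) | ant1:(1,0)->N->(0,0)
  grid max=1 at (0,0)
Step 2: ant0:(2,0)->N->(1,0) | ant1:(0,0)->E->(0,1)
  grid max=1 at (0,1)
Step 3: ant0:(1,0)->N->(0,0) | ant1:(0,1)->E->(0,2)
  grid max=1 at (0,0)
Step 4: ant0:(0,0)->E->(0,1) | ant1:(0,2)->E->(0,3)
  grid max=1 at (0,1)
Final grid:
  0 1 0 1 0
  0 0 0 0 0
  0 0 0 0 0
  0 0 0 0 0
Max pheromone 1 at (0,1)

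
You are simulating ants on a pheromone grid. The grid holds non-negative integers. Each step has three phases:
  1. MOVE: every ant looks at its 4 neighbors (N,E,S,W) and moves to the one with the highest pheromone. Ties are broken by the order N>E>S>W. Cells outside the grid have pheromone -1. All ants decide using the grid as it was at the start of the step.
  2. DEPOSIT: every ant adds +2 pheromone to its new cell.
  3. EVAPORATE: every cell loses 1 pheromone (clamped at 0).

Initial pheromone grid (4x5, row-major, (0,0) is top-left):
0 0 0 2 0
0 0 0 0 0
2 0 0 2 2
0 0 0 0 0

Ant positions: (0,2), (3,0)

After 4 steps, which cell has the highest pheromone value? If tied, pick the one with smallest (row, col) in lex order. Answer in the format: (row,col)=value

Step 1: ant0:(0,2)->E->(0,3) | ant1:(3,0)->N->(2,0)
  grid max=3 at (0,3)
Step 2: ant0:(0,3)->E->(0,4) | ant1:(2,0)->N->(1,0)
  grid max=2 at (0,3)
Step 3: ant0:(0,4)->W->(0,3) | ant1:(1,0)->S->(2,0)
  grid max=3 at (0,3)
Step 4: ant0:(0,3)->E->(0,4) | ant1:(2,0)->N->(1,0)
  grid max=2 at (0,3)
Final grid:
  0 0 0 2 1
  1 0 0 0 0
  2 0 0 0 0
  0 0 0 0 0
Max pheromone 2 at (0,3)

Answer: (0,3)=2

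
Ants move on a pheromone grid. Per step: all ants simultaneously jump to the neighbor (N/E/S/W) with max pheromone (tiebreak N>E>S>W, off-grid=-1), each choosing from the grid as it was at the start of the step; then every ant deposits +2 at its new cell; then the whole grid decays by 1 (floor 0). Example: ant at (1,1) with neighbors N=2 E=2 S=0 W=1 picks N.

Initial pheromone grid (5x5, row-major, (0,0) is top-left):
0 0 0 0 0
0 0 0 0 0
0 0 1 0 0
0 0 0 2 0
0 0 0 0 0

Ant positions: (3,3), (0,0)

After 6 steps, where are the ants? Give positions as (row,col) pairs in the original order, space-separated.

Step 1: ant0:(3,3)->N->(2,3) | ant1:(0,0)->E->(0,1)
  grid max=1 at (0,1)
Step 2: ant0:(2,3)->S->(3,3) | ant1:(0,1)->E->(0,2)
  grid max=2 at (3,3)
Step 3: ant0:(3,3)->N->(2,3) | ant1:(0,2)->E->(0,3)
  grid max=1 at (0,3)
Step 4: ant0:(2,3)->S->(3,3) | ant1:(0,3)->E->(0,4)
  grid max=2 at (3,3)
Step 5: ant0:(3,3)->N->(2,3) | ant1:(0,4)->S->(1,4)
  grid max=1 at (1,4)
Step 6: ant0:(2,3)->S->(3,3) | ant1:(1,4)->N->(0,4)
  grid max=2 at (3,3)

(3,3) (0,4)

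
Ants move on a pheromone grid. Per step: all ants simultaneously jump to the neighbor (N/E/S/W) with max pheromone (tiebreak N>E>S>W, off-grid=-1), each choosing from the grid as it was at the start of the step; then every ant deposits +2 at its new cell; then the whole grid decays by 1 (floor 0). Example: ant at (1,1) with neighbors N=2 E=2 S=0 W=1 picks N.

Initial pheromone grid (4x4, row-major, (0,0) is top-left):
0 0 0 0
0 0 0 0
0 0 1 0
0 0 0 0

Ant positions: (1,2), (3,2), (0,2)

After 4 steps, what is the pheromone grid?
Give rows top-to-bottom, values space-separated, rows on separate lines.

After step 1: ants at (2,2),(2,2),(0,3)
  0 0 0 1
  0 0 0 0
  0 0 4 0
  0 0 0 0
After step 2: ants at (1,2),(1,2),(1,3)
  0 0 0 0
  0 0 3 1
  0 0 3 0
  0 0 0 0
After step 3: ants at (2,2),(2,2),(1,2)
  0 0 0 0
  0 0 4 0
  0 0 6 0
  0 0 0 0
After step 4: ants at (1,2),(1,2),(2,2)
  0 0 0 0
  0 0 7 0
  0 0 7 0
  0 0 0 0

0 0 0 0
0 0 7 0
0 0 7 0
0 0 0 0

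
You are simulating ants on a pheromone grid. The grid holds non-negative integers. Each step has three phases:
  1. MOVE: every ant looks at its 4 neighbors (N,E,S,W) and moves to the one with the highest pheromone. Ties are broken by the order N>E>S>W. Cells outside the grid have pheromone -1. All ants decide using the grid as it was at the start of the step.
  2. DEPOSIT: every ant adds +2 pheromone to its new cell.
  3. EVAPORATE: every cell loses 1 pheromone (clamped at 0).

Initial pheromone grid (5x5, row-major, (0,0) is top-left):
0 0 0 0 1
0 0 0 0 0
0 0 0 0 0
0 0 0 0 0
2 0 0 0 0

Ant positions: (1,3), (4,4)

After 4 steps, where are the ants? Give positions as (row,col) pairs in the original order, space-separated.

Step 1: ant0:(1,3)->N->(0,3) | ant1:(4,4)->N->(3,4)
  grid max=1 at (0,3)
Step 2: ant0:(0,3)->E->(0,4) | ant1:(3,4)->N->(2,4)
  grid max=1 at (0,4)
Step 3: ant0:(0,4)->S->(1,4) | ant1:(2,4)->N->(1,4)
  grid max=3 at (1,4)
Step 4: ant0:(1,4)->N->(0,4) | ant1:(1,4)->N->(0,4)
  grid max=3 at (0,4)

(0,4) (0,4)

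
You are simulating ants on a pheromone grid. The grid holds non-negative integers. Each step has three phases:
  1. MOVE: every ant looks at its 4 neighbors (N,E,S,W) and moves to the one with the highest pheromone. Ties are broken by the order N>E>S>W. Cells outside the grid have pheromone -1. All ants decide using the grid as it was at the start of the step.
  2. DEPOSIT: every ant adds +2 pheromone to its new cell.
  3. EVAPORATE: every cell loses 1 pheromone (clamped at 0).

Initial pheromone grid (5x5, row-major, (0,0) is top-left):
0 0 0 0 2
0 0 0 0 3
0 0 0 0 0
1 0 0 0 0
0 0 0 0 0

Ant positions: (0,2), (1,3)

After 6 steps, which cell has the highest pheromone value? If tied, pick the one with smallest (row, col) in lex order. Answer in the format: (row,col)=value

Step 1: ant0:(0,2)->E->(0,3) | ant1:(1,3)->E->(1,4)
  grid max=4 at (1,4)
Step 2: ant0:(0,3)->E->(0,4) | ant1:(1,4)->N->(0,4)
  grid max=4 at (0,4)
Step 3: ant0:(0,4)->S->(1,4) | ant1:(0,4)->S->(1,4)
  grid max=6 at (1,4)
Step 4: ant0:(1,4)->N->(0,4) | ant1:(1,4)->N->(0,4)
  grid max=6 at (0,4)
Step 5: ant0:(0,4)->S->(1,4) | ant1:(0,4)->S->(1,4)
  grid max=8 at (1,4)
Step 6: ant0:(1,4)->N->(0,4) | ant1:(1,4)->N->(0,4)
  grid max=8 at (0,4)
Final grid:
  0 0 0 0 8
  0 0 0 0 7
  0 0 0 0 0
  0 0 0 0 0
  0 0 0 0 0
Max pheromone 8 at (0,4)

Answer: (0,4)=8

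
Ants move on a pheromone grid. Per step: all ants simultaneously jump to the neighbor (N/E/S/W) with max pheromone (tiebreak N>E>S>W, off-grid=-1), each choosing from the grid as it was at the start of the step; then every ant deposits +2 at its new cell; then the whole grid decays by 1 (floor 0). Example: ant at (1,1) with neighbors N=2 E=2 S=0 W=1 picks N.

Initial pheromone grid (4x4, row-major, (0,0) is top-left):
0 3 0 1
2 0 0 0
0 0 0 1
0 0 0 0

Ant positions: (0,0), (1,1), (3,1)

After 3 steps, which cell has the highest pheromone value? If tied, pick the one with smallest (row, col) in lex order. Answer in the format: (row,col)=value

Answer: (0,1)=10

Derivation:
Step 1: ant0:(0,0)->E->(0,1) | ant1:(1,1)->N->(0,1) | ant2:(3,1)->N->(2,1)
  grid max=6 at (0,1)
Step 2: ant0:(0,1)->E->(0,2) | ant1:(0,1)->E->(0,2) | ant2:(2,1)->N->(1,1)
  grid max=5 at (0,1)
Step 3: ant0:(0,2)->W->(0,1) | ant1:(0,2)->W->(0,1) | ant2:(1,1)->N->(0,1)
  grid max=10 at (0,1)
Final grid:
  0 10 2 0
  0 0 0 0
  0 0 0 0
  0 0 0 0
Max pheromone 10 at (0,1)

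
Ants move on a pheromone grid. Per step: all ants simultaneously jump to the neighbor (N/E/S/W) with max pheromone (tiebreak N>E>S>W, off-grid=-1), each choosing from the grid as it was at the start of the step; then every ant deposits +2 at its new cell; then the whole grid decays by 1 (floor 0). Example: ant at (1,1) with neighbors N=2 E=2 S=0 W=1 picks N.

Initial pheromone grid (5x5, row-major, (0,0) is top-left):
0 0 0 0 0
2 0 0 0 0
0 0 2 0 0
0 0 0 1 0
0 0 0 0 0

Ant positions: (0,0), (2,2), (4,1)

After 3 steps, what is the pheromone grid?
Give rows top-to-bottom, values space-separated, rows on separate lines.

After step 1: ants at (1,0),(1,2),(3,1)
  0 0 0 0 0
  3 0 1 0 0
  0 0 1 0 0
  0 1 0 0 0
  0 0 0 0 0
After step 2: ants at (0,0),(2,2),(2,1)
  1 0 0 0 0
  2 0 0 0 0
  0 1 2 0 0
  0 0 0 0 0
  0 0 0 0 0
After step 3: ants at (1,0),(2,1),(2,2)
  0 0 0 0 0
  3 0 0 0 0
  0 2 3 0 0
  0 0 0 0 0
  0 0 0 0 0

0 0 0 0 0
3 0 0 0 0
0 2 3 0 0
0 0 0 0 0
0 0 0 0 0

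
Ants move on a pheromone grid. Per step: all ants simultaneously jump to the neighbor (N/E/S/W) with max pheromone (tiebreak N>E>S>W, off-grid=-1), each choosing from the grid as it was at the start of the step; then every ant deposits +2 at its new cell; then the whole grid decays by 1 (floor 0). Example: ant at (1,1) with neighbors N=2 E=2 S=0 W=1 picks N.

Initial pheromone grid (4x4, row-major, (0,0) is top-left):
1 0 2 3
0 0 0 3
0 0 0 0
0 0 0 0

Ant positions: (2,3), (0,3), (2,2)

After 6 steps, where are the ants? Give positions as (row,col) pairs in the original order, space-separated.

Step 1: ant0:(2,3)->N->(1,3) | ant1:(0,3)->S->(1,3) | ant2:(2,2)->N->(1,2)
  grid max=6 at (1,3)
Step 2: ant0:(1,3)->N->(0,3) | ant1:(1,3)->N->(0,3) | ant2:(1,2)->E->(1,3)
  grid max=7 at (1,3)
Step 3: ant0:(0,3)->S->(1,3) | ant1:(0,3)->S->(1,3) | ant2:(1,3)->N->(0,3)
  grid max=10 at (1,3)
Step 4: ant0:(1,3)->N->(0,3) | ant1:(1,3)->N->(0,3) | ant2:(0,3)->S->(1,3)
  grid max=11 at (1,3)
Step 5: ant0:(0,3)->S->(1,3) | ant1:(0,3)->S->(1,3) | ant2:(1,3)->N->(0,3)
  grid max=14 at (1,3)
Step 6: ant0:(1,3)->N->(0,3) | ant1:(1,3)->N->(0,3) | ant2:(0,3)->S->(1,3)
  grid max=15 at (1,3)

(0,3) (0,3) (1,3)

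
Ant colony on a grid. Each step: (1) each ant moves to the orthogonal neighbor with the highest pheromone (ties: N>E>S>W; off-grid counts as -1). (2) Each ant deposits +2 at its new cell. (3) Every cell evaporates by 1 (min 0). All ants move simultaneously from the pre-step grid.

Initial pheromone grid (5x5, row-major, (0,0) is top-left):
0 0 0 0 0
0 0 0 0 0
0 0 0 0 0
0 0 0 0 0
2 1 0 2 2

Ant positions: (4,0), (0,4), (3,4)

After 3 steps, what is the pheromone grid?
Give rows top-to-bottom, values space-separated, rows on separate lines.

After step 1: ants at (4,1),(1,4),(4,4)
  0 0 0 0 0
  0 0 0 0 1
  0 0 0 0 0
  0 0 0 0 0
  1 2 0 1 3
After step 2: ants at (4,0),(0,4),(4,3)
  0 0 0 0 1
  0 0 0 0 0
  0 0 0 0 0
  0 0 0 0 0
  2 1 0 2 2
After step 3: ants at (4,1),(1,4),(4,4)
  0 0 0 0 0
  0 0 0 0 1
  0 0 0 0 0
  0 0 0 0 0
  1 2 0 1 3

0 0 0 0 0
0 0 0 0 1
0 0 0 0 0
0 0 0 0 0
1 2 0 1 3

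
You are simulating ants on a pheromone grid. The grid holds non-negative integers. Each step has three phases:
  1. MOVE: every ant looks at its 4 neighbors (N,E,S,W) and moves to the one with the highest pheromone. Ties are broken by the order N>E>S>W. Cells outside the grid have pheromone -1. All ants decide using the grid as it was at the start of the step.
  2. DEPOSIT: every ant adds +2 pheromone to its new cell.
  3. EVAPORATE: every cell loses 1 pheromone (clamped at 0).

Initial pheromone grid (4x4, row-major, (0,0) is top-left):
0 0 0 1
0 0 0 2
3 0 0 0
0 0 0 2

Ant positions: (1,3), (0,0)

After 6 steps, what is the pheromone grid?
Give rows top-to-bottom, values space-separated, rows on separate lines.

After step 1: ants at (0,3),(0,1)
  0 1 0 2
  0 0 0 1
  2 0 0 0
  0 0 0 1
After step 2: ants at (1,3),(0,2)
  0 0 1 1
  0 0 0 2
  1 0 0 0
  0 0 0 0
After step 3: ants at (0,3),(0,3)
  0 0 0 4
  0 0 0 1
  0 0 0 0
  0 0 0 0
After step 4: ants at (1,3),(1,3)
  0 0 0 3
  0 0 0 4
  0 0 0 0
  0 0 0 0
After step 5: ants at (0,3),(0,3)
  0 0 0 6
  0 0 0 3
  0 0 0 0
  0 0 0 0
After step 6: ants at (1,3),(1,3)
  0 0 0 5
  0 0 0 6
  0 0 0 0
  0 0 0 0

0 0 0 5
0 0 0 6
0 0 0 0
0 0 0 0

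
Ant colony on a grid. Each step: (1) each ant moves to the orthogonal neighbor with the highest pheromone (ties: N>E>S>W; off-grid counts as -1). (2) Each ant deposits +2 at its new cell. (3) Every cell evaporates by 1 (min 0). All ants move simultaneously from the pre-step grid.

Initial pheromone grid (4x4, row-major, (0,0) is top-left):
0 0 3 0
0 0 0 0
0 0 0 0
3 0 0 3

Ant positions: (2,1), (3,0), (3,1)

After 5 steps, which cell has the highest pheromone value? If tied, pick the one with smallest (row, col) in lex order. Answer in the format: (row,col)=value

Answer: (3,0)=8

Derivation:
Step 1: ant0:(2,1)->N->(1,1) | ant1:(3,0)->N->(2,0) | ant2:(3,1)->W->(3,0)
  grid max=4 at (3,0)
Step 2: ant0:(1,1)->N->(0,1) | ant1:(2,0)->S->(3,0) | ant2:(3,0)->N->(2,0)
  grid max=5 at (3,0)
Step 3: ant0:(0,1)->E->(0,2) | ant1:(3,0)->N->(2,0) | ant2:(2,0)->S->(3,0)
  grid max=6 at (3,0)
Step 4: ant0:(0,2)->E->(0,3) | ant1:(2,0)->S->(3,0) | ant2:(3,0)->N->(2,0)
  grid max=7 at (3,0)
Step 5: ant0:(0,3)->W->(0,2) | ant1:(3,0)->N->(2,0) | ant2:(2,0)->S->(3,0)
  grid max=8 at (3,0)
Final grid:
  0 0 2 0
  0 0 0 0
  5 0 0 0
  8 0 0 0
Max pheromone 8 at (3,0)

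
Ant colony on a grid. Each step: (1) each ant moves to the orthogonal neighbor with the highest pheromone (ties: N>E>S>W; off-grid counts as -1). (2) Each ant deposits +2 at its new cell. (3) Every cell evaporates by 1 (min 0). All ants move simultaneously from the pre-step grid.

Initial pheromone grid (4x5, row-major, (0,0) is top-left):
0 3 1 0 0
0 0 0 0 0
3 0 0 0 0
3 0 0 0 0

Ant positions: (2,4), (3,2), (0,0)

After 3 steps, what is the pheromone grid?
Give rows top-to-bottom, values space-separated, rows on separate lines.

After step 1: ants at (1,4),(2,2),(0,1)
  0 4 0 0 0
  0 0 0 0 1
  2 0 1 0 0
  2 0 0 0 0
After step 2: ants at (0,4),(1,2),(0,2)
  0 3 1 0 1
  0 0 1 0 0
  1 0 0 0 0
  1 0 0 0 0
After step 3: ants at (1,4),(0,2),(0,1)
  0 4 2 0 0
  0 0 0 0 1
  0 0 0 0 0
  0 0 0 0 0

0 4 2 0 0
0 0 0 0 1
0 0 0 0 0
0 0 0 0 0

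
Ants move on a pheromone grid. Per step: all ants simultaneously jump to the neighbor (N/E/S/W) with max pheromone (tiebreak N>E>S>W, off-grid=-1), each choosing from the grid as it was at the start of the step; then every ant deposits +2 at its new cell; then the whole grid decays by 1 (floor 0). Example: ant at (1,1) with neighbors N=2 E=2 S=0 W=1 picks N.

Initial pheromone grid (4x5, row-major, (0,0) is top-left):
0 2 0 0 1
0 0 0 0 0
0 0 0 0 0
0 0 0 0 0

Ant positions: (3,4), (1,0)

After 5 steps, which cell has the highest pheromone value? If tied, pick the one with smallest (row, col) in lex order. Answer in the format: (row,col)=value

Step 1: ant0:(3,4)->N->(2,4) | ant1:(1,0)->N->(0,0)
  grid max=1 at (0,0)
Step 2: ant0:(2,4)->N->(1,4) | ant1:(0,0)->E->(0,1)
  grid max=2 at (0,1)
Step 3: ant0:(1,4)->N->(0,4) | ant1:(0,1)->E->(0,2)
  grid max=1 at (0,1)
Step 4: ant0:(0,4)->S->(1,4) | ant1:(0,2)->W->(0,1)
  grid max=2 at (0,1)
Step 5: ant0:(1,4)->N->(0,4) | ant1:(0,1)->E->(0,2)
  grid max=1 at (0,1)
Final grid:
  0 1 1 0 1
  0 0 0 0 0
  0 0 0 0 0
  0 0 0 0 0
Max pheromone 1 at (0,1)

Answer: (0,1)=1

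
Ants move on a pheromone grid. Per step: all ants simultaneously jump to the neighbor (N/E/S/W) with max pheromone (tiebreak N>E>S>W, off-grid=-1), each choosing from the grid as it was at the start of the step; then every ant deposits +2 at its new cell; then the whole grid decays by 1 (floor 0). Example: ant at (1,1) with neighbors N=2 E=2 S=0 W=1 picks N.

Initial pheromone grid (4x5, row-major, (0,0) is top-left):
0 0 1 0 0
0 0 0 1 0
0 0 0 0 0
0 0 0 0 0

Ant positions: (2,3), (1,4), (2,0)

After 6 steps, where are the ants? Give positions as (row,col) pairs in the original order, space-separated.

Step 1: ant0:(2,3)->N->(1,3) | ant1:(1,4)->W->(1,3) | ant2:(2,0)->N->(1,0)
  grid max=4 at (1,3)
Step 2: ant0:(1,3)->N->(0,3) | ant1:(1,3)->N->(0,3) | ant2:(1,0)->N->(0,0)
  grid max=3 at (0,3)
Step 3: ant0:(0,3)->S->(1,3) | ant1:(0,3)->S->(1,3) | ant2:(0,0)->E->(0,1)
  grid max=6 at (1,3)
Step 4: ant0:(1,3)->N->(0,3) | ant1:(1,3)->N->(0,3) | ant2:(0,1)->E->(0,2)
  grid max=5 at (0,3)
Step 5: ant0:(0,3)->S->(1,3) | ant1:(0,3)->S->(1,3) | ant2:(0,2)->E->(0,3)
  grid max=8 at (1,3)
Step 6: ant0:(1,3)->N->(0,3) | ant1:(1,3)->N->(0,3) | ant2:(0,3)->S->(1,3)
  grid max=9 at (0,3)

(0,3) (0,3) (1,3)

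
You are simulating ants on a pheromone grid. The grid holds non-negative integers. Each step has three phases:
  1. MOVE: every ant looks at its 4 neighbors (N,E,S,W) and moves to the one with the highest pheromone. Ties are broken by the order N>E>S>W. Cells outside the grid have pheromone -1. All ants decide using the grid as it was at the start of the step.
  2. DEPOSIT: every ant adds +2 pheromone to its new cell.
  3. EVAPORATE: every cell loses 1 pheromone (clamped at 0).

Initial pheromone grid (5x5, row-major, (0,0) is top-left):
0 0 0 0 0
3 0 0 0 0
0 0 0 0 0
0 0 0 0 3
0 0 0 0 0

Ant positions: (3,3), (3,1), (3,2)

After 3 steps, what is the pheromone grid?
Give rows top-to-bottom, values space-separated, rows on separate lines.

After step 1: ants at (3,4),(2,1),(2,2)
  0 0 0 0 0
  2 0 0 0 0
  0 1 1 0 0
  0 0 0 0 4
  0 0 0 0 0
After step 2: ants at (2,4),(2,2),(2,1)
  0 0 0 0 0
  1 0 0 0 0
  0 2 2 0 1
  0 0 0 0 3
  0 0 0 0 0
After step 3: ants at (3,4),(2,1),(2,2)
  0 0 0 0 0
  0 0 0 0 0
  0 3 3 0 0
  0 0 0 0 4
  0 0 0 0 0

0 0 0 0 0
0 0 0 0 0
0 3 3 0 0
0 0 0 0 4
0 0 0 0 0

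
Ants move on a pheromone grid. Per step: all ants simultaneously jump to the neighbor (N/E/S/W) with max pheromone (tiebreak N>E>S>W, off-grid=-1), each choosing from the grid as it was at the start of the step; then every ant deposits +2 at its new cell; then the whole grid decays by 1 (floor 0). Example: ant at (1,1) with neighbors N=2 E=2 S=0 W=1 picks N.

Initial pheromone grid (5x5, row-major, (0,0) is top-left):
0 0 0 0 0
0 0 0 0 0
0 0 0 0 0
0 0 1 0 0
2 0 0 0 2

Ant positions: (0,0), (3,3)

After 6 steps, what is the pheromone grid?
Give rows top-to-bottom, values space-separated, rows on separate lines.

After step 1: ants at (0,1),(3,2)
  0 1 0 0 0
  0 0 0 0 0
  0 0 0 0 0
  0 0 2 0 0
  1 0 0 0 1
After step 2: ants at (0,2),(2,2)
  0 0 1 0 0
  0 0 0 0 0
  0 0 1 0 0
  0 0 1 0 0
  0 0 0 0 0
After step 3: ants at (0,3),(3,2)
  0 0 0 1 0
  0 0 0 0 0
  0 0 0 0 0
  0 0 2 0 0
  0 0 0 0 0
After step 4: ants at (0,4),(2,2)
  0 0 0 0 1
  0 0 0 0 0
  0 0 1 0 0
  0 0 1 0 0
  0 0 0 0 0
After step 5: ants at (1,4),(3,2)
  0 0 0 0 0
  0 0 0 0 1
  0 0 0 0 0
  0 0 2 0 0
  0 0 0 0 0
After step 6: ants at (0,4),(2,2)
  0 0 0 0 1
  0 0 0 0 0
  0 0 1 0 0
  0 0 1 0 0
  0 0 0 0 0

0 0 0 0 1
0 0 0 0 0
0 0 1 0 0
0 0 1 0 0
0 0 0 0 0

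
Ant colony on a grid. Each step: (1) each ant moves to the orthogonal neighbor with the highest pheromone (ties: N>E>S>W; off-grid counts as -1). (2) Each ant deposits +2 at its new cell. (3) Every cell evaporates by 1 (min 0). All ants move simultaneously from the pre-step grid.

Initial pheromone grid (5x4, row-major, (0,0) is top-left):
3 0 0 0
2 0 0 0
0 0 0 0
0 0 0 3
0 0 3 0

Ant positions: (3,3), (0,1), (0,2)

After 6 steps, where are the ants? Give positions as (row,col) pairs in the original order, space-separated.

Step 1: ant0:(3,3)->N->(2,3) | ant1:(0,1)->W->(0,0) | ant2:(0,2)->E->(0,3)
  grid max=4 at (0,0)
Step 2: ant0:(2,3)->S->(3,3) | ant1:(0,0)->S->(1,0) | ant2:(0,3)->S->(1,3)
  grid max=3 at (0,0)
Step 3: ant0:(3,3)->N->(2,3) | ant1:(1,0)->N->(0,0) | ant2:(1,3)->N->(0,3)
  grid max=4 at (0,0)
Step 4: ant0:(2,3)->S->(3,3) | ant1:(0,0)->S->(1,0) | ant2:(0,3)->S->(1,3)
  grid max=3 at (0,0)
Step 5: ant0:(3,3)->N->(2,3) | ant1:(1,0)->N->(0,0) | ant2:(1,3)->N->(0,3)
  grid max=4 at (0,0)
Step 6: ant0:(2,3)->S->(3,3) | ant1:(0,0)->S->(1,0) | ant2:(0,3)->S->(1,3)
  grid max=3 at (0,0)

(3,3) (1,0) (1,3)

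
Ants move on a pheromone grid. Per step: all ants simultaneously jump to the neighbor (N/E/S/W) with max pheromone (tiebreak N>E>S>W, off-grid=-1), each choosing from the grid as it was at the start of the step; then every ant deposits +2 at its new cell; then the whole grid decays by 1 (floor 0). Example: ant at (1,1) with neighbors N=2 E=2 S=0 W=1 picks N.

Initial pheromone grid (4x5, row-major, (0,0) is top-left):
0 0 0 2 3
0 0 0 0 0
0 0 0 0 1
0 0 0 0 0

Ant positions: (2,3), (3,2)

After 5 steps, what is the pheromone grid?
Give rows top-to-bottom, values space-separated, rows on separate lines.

After step 1: ants at (2,4),(2,2)
  0 0 0 1 2
  0 0 0 0 0
  0 0 1 0 2
  0 0 0 0 0
After step 2: ants at (1,4),(1,2)
  0 0 0 0 1
  0 0 1 0 1
  0 0 0 0 1
  0 0 0 0 0
After step 3: ants at (0,4),(0,2)
  0 0 1 0 2
  0 0 0 0 0
  0 0 0 0 0
  0 0 0 0 0
After step 4: ants at (1,4),(0,3)
  0 0 0 1 1
  0 0 0 0 1
  0 0 0 0 0
  0 0 0 0 0
After step 5: ants at (0,4),(0,4)
  0 0 0 0 4
  0 0 0 0 0
  0 0 0 0 0
  0 0 0 0 0

0 0 0 0 4
0 0 0 0 0
0 0 0 0 0
0 0 0 0 0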